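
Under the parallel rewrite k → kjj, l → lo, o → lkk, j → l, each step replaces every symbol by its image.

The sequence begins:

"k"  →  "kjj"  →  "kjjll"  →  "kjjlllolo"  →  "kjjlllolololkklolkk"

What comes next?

Applying the rule to each of the 19 symbols of kjjlllolololkklolkk gives the pieces kjj l l lo lo lo lkk lo lkk lo lkk lo kjj kjj lo lkk lo kjj kjj, which concatenate to the answer.

kjjlllolololkklolkklolkklokjjkjjlolkklokjjkjj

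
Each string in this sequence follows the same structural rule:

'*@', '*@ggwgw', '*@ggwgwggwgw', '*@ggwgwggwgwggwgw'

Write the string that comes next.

Every step adds ggwgw to the end: s(k+1) = s(k)·ggwgw.
So the next term is *@ggwgwggwgwggwgw·ggwgw.

*@ggwgwggwgwggwgwggwgw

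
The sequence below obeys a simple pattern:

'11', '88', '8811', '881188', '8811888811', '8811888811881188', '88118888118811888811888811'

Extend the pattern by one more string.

This is a Fibonacci-style word recurrence s(k) = s(k−1)·s(k−2): e.g. 88·11 = 8811.
So term 8 is 88118888118811888811888811·8811888811881188.

881188881188118888118888118811888811881188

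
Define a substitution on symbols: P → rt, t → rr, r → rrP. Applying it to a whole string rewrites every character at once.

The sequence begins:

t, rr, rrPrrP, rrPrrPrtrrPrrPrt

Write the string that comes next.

rrPrrPrtrrPrrPrtrrPrrrrPrrPrtrrPrrPrtrrPrr

φ(rrPrrPrtrrPrrPrt) expands symbol-by-symbol to rrP rrP rt rrP rrP rt rrP rr rrP rrP rt rrP rrP rt rrP rr; joining the 16 pieces gives the next term.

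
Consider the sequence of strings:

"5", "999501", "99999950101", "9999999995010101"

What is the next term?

Every step adds 999 to the front and 01 to the end of the previous string.
Applying this once more to 9999999995010101:

999999999999501010101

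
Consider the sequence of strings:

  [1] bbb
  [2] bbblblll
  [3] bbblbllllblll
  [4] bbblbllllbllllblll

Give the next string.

bbblbllllbllllbllllblll

Each term is the previous one with lblll appended.
One more step from bbblbllllbllllblll gives the answer.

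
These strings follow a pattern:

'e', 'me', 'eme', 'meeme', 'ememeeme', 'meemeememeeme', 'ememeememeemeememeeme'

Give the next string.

meemeememeemeememeememeemeememeeme

From term 3 onward, concatenate the second-to-last term with the last: e·me = eme, me·eme = meeme, …
So term 8 is meemeememeeme·ememeememeemeememeeme.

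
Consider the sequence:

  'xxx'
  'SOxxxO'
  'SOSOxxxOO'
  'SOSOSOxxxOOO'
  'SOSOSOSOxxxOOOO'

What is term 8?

SOSOSOSOSOSOSOxxxOOOOOOO

s(k+1) = SO·s(k)·O, so each term gains SO as a prefix and O as a suffix.
From SOSOSOSOxxxOOOO, 3 further steps: SOSOSOSOxxxOOOO → SOSOSOSOSOxxxOOOOO → SOSOSOSOSOSOxxxOOOOOO → (answer).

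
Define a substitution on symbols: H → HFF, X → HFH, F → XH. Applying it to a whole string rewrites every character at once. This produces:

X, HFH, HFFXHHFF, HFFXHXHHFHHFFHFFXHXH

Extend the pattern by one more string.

Rewriting the 20 symbols of HFFXHXHHFHHFFHFFXHXH one by one yields HFF XH XH HFH HFF HFH HFF HFF XH HFF HFF XH XH HFF XH XH HFH HFF HFH HFF; concatenated:

HFFXHXHHFHHFFHFHHFFHFFXHHFFHFFXHXHHFFXHXHHFHHFFHFHHFF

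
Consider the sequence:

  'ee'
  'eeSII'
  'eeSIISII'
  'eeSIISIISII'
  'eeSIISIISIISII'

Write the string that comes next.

Each term is the previous one with SII appended.
Applying this once more to eeSIISIISIISII:

eeSIISIISIISIISII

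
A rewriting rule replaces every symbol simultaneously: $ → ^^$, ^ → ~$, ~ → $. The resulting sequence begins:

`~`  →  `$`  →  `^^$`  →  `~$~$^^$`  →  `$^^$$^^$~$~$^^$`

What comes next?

Replace each of the 15 characters of $^^$$^^$~$~$^^$ in place — ^^$ ~$ ~$ ^^$ ^^$ ~$ ~$ ^^$ $ ^^$ $ ^^$ ~$ ~$ ^^$ — and concatenate.

^^$~$~$^^$^^$~$~$^^$$^^$$^^$~$~$^^$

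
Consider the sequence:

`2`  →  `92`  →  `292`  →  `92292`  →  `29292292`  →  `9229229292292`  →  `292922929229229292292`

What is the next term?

9229229292292292922929229229292292

From term 3 onward, concatenate the second-to-last term with the last: 2·92 = 292, 92·292 = 92292, …
The next term joins 9229229292292 and 292922929229229292292.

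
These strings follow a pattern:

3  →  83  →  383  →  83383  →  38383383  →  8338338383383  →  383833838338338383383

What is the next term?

8338338383383383833838338338383383

Each term (from the third on) is the two preceding terms concatenated in order: term 3 = 3·83 = 383.
Continuing: 8338338383383 · 383833838338338383383 gives term 8.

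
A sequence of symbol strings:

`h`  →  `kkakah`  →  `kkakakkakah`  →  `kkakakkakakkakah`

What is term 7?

kkakakkakakkakakkakakkakakkakah

Every step adds kkaka at the front: s(k+1) = kkaka·s(k).
From kkakakkakakkakah, 3 further steps: kkakakkakakkakah → kkakakkakakkakakkakah → kkakakkakakkakakkakakkakah → (answer).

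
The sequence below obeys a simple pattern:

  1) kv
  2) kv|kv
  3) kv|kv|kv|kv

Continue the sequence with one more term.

Every step duplicates the string with '|' between the halves.
So the next term is two copies of kv|kv|kv|kv with '|' between the halves.

kv|kv|kv|kv|kv|kv|kv|kv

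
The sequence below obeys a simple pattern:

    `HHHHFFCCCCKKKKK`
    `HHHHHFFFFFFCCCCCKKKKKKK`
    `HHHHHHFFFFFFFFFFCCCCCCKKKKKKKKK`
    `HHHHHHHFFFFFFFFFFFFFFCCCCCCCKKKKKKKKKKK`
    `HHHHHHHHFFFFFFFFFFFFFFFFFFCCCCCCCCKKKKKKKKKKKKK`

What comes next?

Reading off run lengths: H runs 4, 5, 6, 7, 8; F runs 2, 6, 10, 14, 18; C runs 4, 5, 6, 7, 8; K runs 5, 7, 9, 11, 13 — each is linear in n (n = 1, 2, …).
At n = 6 the blocks have lengths 9, 22, 9, 15.

HHHHHHHHHFFFFFFFFFFFFFFFFFFFFFFCCCCCCCCCKKKKKKKKKKKKKKK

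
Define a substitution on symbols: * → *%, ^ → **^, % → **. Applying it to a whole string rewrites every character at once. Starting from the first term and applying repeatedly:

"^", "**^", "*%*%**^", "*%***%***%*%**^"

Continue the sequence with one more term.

*%***%*%*%***%*%*%***%***%*%**^

φ(*%***%***%*%**^) expands symbol-by-symbol to *% ** *% *% *% ** *% *% *% ** *% ** *% *% **^; joining the 15 pieces gives the next term.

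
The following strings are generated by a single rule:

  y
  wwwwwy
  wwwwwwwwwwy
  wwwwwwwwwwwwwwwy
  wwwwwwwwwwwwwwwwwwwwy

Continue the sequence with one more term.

wwwwwwwwwwwwwwwwwwwwwwwwwy

The strings grow by a fixed prefix wwwww each time.
So the next term is wwwww·wwwwwwwwwwwwwwwwwwwwy.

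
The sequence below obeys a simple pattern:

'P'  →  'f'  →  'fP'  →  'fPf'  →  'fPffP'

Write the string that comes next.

This is a Fibonacci-style word recurrence s(k) = s(k−1)·s(k−2): e.g. f·P = fP.
So term 6 is fPffP·fPf.

fPffPfPf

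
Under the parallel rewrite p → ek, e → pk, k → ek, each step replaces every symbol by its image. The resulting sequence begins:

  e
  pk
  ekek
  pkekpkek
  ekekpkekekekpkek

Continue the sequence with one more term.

pkekpkekekekpkekpkekpkekekekpkek

φ(ekekpkekekekpkek) expands symbol-by-symbol to pk ek pk ek ek ek pk ek pk ek pk ek ek ek pk ek; joining the 16 pieces gives the next term.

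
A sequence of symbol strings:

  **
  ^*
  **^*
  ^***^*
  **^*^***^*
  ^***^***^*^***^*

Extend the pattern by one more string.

From term 3 onward, concatenate the second-to-last term with the last: **·^* = **^*, ^*·**^* = ^***^*, …
Continuing: **^*^***^* · ^***^***^*^***^* gives term 7.

**^*^***^*^***^***^*^***^*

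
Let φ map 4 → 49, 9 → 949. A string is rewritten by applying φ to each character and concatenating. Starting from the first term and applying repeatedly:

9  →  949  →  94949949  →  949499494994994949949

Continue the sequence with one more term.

9494994949949949499494994994949949949499494994994949949

φ(949499494994994949949) expands symbol-by-symbol to 949 49 949 49 949 949 49 949 49 949 949 49 949 949 49 949 49 949 949 49 949; joining the 21 pieces gives the next term.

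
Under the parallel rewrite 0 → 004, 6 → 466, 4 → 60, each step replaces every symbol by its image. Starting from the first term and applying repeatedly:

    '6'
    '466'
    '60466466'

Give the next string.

Rewriting each symbol of 60466466: 6→466, 0→004, 4→60, 6→466, 6→466, 4→60, 6→466, 6→466, which concatenates to 466 004 60 466 466 60 466 466.

4660046046646660466466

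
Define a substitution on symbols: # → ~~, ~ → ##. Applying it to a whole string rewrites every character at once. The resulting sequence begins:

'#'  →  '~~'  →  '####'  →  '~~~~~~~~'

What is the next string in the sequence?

################

Apply φ to ~~~~~~~~ symbol by symbol: ~→##, ~→##, ~→##, ~→##, ~→##, ~→##, ~→##, ~→##; joined: ## ## ## ## ## ## ## ##.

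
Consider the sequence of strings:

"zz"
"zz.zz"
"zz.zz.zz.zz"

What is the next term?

zz.zz.zz.zz.zz.zz.zz.zz

Each string is two copies of the previous one joined by '.'.
So the next term is two copies of zz.zz.zz.zz with '.' between the halves.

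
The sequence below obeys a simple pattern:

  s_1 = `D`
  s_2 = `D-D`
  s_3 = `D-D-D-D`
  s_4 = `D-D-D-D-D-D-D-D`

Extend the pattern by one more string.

Each string is two copies of the previous one joined by '-'.
So the next term is two copies of D-D-D-D-D-D-D-D with '-' between the halves.

D-D-D-D-D-D-D-D-D-D-D-D-D-D-D-D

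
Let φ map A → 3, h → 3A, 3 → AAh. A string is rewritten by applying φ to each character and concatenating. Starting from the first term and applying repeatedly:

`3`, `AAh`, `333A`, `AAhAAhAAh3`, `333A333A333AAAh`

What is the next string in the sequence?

Applying the rule to each of the 15 symbols of 333A333A333AAAh gives the pieces AAh AAh AAh 3 AAh AAh AAh 3 AAh AAh AAh 3 3 3 3A, which concatenate to the answer.

AAhAAhAAh3AAhAAhAAh3AAhAAhAAh3333A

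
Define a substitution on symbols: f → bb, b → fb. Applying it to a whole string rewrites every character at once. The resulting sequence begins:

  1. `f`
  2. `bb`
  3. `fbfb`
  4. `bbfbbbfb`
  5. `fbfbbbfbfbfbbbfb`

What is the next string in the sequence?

Rewriting the 16 symbols of fbfbbbfbfbfbbbfb one by one yields bb fb bb fb fb fb bb fb bb fb bb fb fb fb bb fb; concatenated:

bbfbbbfbfbfbbbfbbbfbbbfbfbfbbbfb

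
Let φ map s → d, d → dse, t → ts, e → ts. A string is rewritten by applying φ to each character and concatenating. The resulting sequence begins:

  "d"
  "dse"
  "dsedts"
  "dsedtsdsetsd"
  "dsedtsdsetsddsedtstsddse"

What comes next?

φ(dsedtsdsetsddsedtstsddse) expands symbol-by-symbol to dse d ts dse ts d dse d ts ts d dse dse d ts dse ts d ts d dse dse d ts; joining the 24 pieces gives the next term.

dsedtsdsetsddsedtstsddsedsedtsdsetsdtsddsedsedts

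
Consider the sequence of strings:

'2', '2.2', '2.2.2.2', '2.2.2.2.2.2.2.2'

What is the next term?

2.2.2.2.2.2.2.2.2.2.2.2.2.2.2.2

s(k+1) = s(k)·.·s(k) — each term doubles the last with '.' between the halves.
One more doubling of 2.2.2.2.2.2.2.2 gives the answer.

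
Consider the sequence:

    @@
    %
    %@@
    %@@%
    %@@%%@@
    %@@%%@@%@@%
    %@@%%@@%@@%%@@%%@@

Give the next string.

Each term (from the third on) is the previous term followed by the one before it: term 3 = %·@@ = %@@.
Continuing: %@@%%@@%@@%%@@%%@@ · %@@%%@@%@@% gives term 8.

%@@%%@@%@@%%@@%%@@%@@%%@@%@@%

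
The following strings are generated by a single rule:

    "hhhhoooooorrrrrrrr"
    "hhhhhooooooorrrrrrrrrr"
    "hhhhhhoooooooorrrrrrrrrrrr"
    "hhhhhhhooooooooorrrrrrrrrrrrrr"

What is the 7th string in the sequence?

Reading off run lengths: h runs 4, 5, 6, 7; o runs 6, 7, 8, 9; r runs 8, 10, 12, 14 — each is linear in n, where the shown terms are n = 3, 4, 5, 6.
For term 7, n = 9, so the run lengths are 10, 12, 20.

hhhhhhhhhhoooooooooooorrrrrrrrrrrrrrrrrrrr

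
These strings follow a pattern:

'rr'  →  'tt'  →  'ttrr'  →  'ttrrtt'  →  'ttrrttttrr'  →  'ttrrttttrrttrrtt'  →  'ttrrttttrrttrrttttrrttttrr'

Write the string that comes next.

Each term (from the third on) is the previous term followed by the one before it: term 3 = tt·rr = ttrr.
Continuing: ttrrttttrrttrrttttrrttttrr · ttrrttttrrttrrtt gives term 8.

ttrrttttrrttrrttttrrttttrrttrrttttrrttrrtt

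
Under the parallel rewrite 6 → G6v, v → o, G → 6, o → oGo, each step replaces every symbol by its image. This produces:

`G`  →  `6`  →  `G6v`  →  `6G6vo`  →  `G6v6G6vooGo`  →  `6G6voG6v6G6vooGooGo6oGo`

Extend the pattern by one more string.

φ(6G6voG6v6G6vooGooGo6oGo) expands symbol-by-symbol to G6v 6 G6v o oGo 6 G6v o G6v 6 G6v o oGo oGo 6 oGo oGo 6 oGo G6v oGo 6 oGo; joining the 23 pieces gives the next term.

G6v6G6vooGo6G6voG6v6G6vooGooGo6oGooGo6oGoG6voGo6oGo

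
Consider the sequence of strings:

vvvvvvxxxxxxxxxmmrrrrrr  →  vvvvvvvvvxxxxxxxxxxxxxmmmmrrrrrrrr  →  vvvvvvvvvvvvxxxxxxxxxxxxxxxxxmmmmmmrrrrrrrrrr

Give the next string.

vvvvvvvvvvvvvvvxxxxxxxxxxxxxxxxxxxxxmmmmmmmmrrrrrrrrrrrr

Each string has the form v^{3n} x^{4n+1} m^{2n-2} r^{2n+2}, where the shown terms are n = 2, 3, 4.
At n = 5 the blocks have lengths 15, 21, 8, 12.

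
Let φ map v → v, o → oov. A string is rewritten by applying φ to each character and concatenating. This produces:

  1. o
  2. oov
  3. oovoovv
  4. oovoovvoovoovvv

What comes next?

Applying the rule to each of the 15 symbols of oovoovvoovoovvv gives the pieces oov oov v oov oov v v oov oov v oov oov v v v, which concatenate to the answer.

oovoovvoovoovvvoovoovvoovoovvvv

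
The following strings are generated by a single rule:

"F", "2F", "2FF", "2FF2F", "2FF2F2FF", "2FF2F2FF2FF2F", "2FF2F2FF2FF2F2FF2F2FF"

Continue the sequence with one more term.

Each term (from the third on) is the previous term followed by the one before it: term 3 = 2F·F = 2FF.
Continuing: 2FF2F2FF2FF2F2FF2F2FF · 2FF2F2FF2FF2F gives term 8.

2FF2F2FF2FF2F2FF2F2FF2FF2F2FF2FF2F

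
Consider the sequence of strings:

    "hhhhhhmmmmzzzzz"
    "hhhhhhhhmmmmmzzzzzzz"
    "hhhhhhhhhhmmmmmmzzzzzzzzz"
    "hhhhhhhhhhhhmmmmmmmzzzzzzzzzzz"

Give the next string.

hhhhhhhhhhhhhhmmmmmmmmzzzzzzzzzzzzz

Reading off run lengths: h runs 6, 8, 10, 12; m runs 4, 5, 6, 7; z runs 5, 7, 9, 11 — each is linear in n, where the shown terms are n = 2, 3, 4, 5.
For the next term, n = 6, so the run lengths are 14, 8, 13.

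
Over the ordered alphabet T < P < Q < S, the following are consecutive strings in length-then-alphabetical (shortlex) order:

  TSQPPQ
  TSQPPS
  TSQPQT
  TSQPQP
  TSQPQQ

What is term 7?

Advancing 2 positions from TSQPQQ through TSQPQQ → TSQPQS reaches term 7.

TSQPST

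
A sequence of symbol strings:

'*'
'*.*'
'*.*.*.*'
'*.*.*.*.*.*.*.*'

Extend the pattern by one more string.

*.*.*.*.*.*.*.*.*.*.*.*.*.*.*.*

s(k+1) = s(k)·.·s(k) — each term doubles the last with '.' between the halves.
One more doubling of *.*.*.*.*.*.*.* gives the answer.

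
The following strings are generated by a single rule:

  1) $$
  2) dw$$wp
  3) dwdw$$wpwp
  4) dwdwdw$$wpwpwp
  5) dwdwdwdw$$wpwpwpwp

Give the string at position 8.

Each term wraps the previous one in dw on the left and wp on the right.
From dwdwdwdw$$wpwpwpwp, 3 further steps: dwdwdwdw$$wpwpwpwp → dwdwdwdwdw$$wpwpwpwpwp → dwdwdwdwdwdw$$wpwpwpwpwpwp → (answer).

dwdwdwdwdwdwdw$$wpwpwpwpwpwpwp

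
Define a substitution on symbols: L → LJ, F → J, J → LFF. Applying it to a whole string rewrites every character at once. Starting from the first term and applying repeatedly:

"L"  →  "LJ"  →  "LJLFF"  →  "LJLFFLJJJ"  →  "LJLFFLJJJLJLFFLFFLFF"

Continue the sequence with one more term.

Applying the rule to each of the 20 symbols of LJLFFLJJJLJLFFLFFLFF gives the pieces LJ LFF LJ J J LJ LFF LFF LFF LJ LFF LJ J J LJ J J LJ J J, which concatenate to the answer.

LJLFFLJJJLJLFFLFFLFFLJLFFLJJJLJJJLJJJ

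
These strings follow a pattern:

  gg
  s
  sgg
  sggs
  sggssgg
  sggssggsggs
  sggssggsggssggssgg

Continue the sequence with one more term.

This is a Fibonacci-style word recurrence s(k) = s(k−1)·s(k−2): e.g. s·gg = sgg.
So term 8 is sggssggsggssggssgg·sggssggsggs.

sggssggsggssggssggsggssggsggs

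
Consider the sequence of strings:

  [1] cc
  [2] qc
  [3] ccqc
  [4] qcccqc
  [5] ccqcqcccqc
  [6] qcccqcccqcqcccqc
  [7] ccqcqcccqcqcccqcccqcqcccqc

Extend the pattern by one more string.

From term 3 onward, concatenate the second-to-last term with the last: cc·qc = ccqc, qc·ccqc = qcccqc, …
Continuing: qcccqcccqcqcccqc · ccqcqcccqcqcccqcccqcqcccqc gives term 8.

qcccqcccqcqcccqcccqcqcccqcqcccqcccqcqcccqc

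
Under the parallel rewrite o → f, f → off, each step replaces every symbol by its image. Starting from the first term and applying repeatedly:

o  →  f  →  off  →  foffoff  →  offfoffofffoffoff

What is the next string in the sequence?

foffoffofffoffofffoffoffofffoffofffoffoff

Applying the rule to each of the 17 symbols of offfoffofffoffoff gives the pieces f off off off f off off f off off off f off off f off off, which concatenate to the answer.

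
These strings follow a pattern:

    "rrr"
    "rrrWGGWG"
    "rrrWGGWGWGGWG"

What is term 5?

rrrWGGWGWGGWGWGGWGWGGWG

Each term is the previous one with WGGWG appended.
From rrrWGGWGWGGWG, 2 further steps: rrrWGGWGWGGWG → rrrWGGWGWGGWGWGGWG → (answer).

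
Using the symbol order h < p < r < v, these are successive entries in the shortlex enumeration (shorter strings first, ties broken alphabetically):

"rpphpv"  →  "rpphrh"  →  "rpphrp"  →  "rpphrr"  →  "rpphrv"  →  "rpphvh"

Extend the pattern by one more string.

Find the rightmost character of rpphvh below v, bump it to the next letter, and reset everything to its right to h.

rpphvp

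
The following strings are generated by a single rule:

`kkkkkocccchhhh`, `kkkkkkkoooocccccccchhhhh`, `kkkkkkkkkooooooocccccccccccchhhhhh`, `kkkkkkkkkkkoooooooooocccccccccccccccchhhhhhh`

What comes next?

kkkkkkkkkkkkkooooooooooooocccccccccccccccccccchhhhhhhh

Reading off run lengths: k runs 5, 7, 9, 11; o runs 1, 4, 7, 10; c runs 4, 8, 12, 16; h runs 4, 5, 6, 7 — each is linear in n (n = 1, 2, …).
Setting n = 5 gives 13, 13, 20, 8 characters in each block.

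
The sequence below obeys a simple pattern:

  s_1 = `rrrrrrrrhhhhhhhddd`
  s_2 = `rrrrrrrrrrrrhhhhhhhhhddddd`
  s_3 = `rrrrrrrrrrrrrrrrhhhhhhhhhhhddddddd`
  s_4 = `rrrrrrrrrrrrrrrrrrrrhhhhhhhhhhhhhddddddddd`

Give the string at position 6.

Term n consists of 4n r's, followed by 2n+3 h's, followed by 2n-1 d's, where the shown terms are n = 2, 3, 4, 5.
Setting n = 7 gives 28, 17, 13 characters in each block.

rrrrrrrrrrrrrrrrrrrrrrrrrrrrhhhhhhhhhhhhhhhhhddddddddddddd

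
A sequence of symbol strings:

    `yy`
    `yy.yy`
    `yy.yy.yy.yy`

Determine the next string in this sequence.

yy.yy.yy.yy.yy.yy.yy.yy

Each string is two copies of the previous one joined by '.'.
One more doubling of yy.yy.yy.yy gives the answer.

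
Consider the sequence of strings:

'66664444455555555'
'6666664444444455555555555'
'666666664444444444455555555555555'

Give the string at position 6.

666666666666664444444444444444444455555555555555555555555

Each string has the form 6^{2n} 4^{3n-1} 5^{3n+2}, where the shown terms are n = 2, 3, 4.
Setting n = 7 gives 14, 20, 23 characters in each block.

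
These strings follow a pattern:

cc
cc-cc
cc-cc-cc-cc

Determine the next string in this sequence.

s(k+1) = s(k)·-·s(k) — each term doubles the last with '-' between the halves.
Doubling cc-cc-cc-cc with '-' between the halves:

cc-cc-cc-cc-cc-cc-cc-cc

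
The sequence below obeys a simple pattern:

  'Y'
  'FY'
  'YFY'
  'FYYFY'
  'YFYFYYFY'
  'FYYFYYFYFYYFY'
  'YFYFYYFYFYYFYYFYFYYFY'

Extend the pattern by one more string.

From term 3 onward, concatenate the second-to-last term with the last: Y·FY = YFY, FY·YFY = FYYFY, …
Continuing: FYYFYYFYFYYFY · YFYFYYFYFYYFYYFYFYYFY gives term 8.

FYYFYYFYFYYFYYFYFYYFYFYYFYYFYFYYFY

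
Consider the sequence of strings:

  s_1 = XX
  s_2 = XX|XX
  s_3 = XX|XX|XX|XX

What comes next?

Each string is two copies of the previous one joined by '|'.
Doubling XX|XX|XX|XX with '|' between the halves:

XX|XX|XX|XX|XX|XX|XX|XX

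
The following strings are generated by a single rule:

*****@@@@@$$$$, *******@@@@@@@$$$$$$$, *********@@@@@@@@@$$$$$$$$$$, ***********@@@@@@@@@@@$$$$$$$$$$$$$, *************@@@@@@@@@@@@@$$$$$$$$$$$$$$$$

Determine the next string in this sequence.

***************@@@@@@@@@@@@@@@$$$$$$$$$$$$$$$$$$$

The n-th term is 2n+3 *'s then 2n+3 @'s then 3n+1 $'s (n = 1, 2, …).
At n = 6 the blocks have lengths 15, 15, 19.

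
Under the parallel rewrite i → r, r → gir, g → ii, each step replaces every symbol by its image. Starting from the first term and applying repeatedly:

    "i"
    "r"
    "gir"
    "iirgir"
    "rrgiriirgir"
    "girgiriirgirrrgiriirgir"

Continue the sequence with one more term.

Replace each of the 23 characters of girgiriirgirrrgiriirgir in place — ii r gir ii r gir r r gir ii r gir gir gir ii r gir r r gir ii r gir — and concatenate.

iirgiriirgirrrgiriirgirgirgiriirgirrrgiriirgir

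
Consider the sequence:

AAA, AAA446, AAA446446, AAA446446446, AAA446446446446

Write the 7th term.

Every step adds 446 to the end: s(k+1) = s(k)·446.
From AAA446446446446, 2 further steps: AAA446446446446 → AAA446446446446446 → (answer).

AAA446446446446446446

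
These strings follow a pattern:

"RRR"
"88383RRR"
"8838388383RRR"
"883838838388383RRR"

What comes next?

Every step adds 88383 at the front: s(k+1) = 88383·s(k).
Applying this once more to 883838838388383RRR:

88383883838838388383RRR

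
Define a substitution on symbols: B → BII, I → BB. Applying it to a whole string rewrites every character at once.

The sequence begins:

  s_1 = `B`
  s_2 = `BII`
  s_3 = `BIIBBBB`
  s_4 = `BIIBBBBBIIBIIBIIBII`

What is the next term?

Rewriting the 19 symbols of BIIBBBBBIIBIIBIIBII one by one yields BII BB BB BII BII BII BII BII BB BB BII BB BB BII BB BB BII BB BB; concatenated:

BIIBBBBBIIBIIBIIBIIBIIBBBBBIIBBBBBIIBBBBBIIBBBB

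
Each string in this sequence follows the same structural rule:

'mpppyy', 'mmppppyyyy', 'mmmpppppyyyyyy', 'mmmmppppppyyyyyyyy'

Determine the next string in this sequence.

mmmmmpppppppyyyyyyyyyy

Reading off run lengths: m runs 1, 2, 3, 4; p runs 3, 4, 5, 6; y runs 2, 4, 6, 8 — each is linear in n (n = 1, 2, …).
Setting n = 5 gives 5, 7, 10 characters in each block.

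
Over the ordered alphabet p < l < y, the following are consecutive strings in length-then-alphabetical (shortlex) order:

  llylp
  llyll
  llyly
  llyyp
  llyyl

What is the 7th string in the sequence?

lyppp

Stepping forward 2 times from llyyl: llyyl → llyyy, then the target.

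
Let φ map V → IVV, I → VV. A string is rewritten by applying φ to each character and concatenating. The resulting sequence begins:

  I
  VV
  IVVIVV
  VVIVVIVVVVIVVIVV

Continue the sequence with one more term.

Rewriting the 16 symbols of VVIVVIVVVVIVVIVV one by one yields IVV IVV VV IVV IVV VV IVV IVV IVV IVV VV IVV IVV VV IVV IVV; concatenated:

IVVIVVVVIVVIVVVVIVVIVVIVVIVVVVIVVIVVVVIVVIVV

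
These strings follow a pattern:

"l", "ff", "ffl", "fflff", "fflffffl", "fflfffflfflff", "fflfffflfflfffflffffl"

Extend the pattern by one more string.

Each term (from the third on) is the previous term followed by the one before it: term 3 = ff·l = ffl.
The next term joins fflfffflfflfffflffffl and fflfffflfflff.

fflfffflfflfffflfffflfflfffflfflff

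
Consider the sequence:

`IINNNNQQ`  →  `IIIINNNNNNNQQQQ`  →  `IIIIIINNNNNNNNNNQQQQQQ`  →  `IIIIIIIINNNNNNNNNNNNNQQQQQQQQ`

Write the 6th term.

IIIIIIIIIIIINNNNNNNNNNNNNNNNNNNQQQQQQQQQQQQ

The n-th term is 2n I's then 3n+1 N's then 2n Q's (n = 1, 2, …).
Setting n = 6 gives 12, 19, 12 characters in each block.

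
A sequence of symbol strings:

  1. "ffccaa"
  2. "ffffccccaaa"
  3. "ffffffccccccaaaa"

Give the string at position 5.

ffffffffffccccccccccaaaaaa

Each string has the form f^{2n} c^{2n} a^{n+1} (n = 1, 2, …).
Setting n = 5 gives 10, 10, 6 characters in each block.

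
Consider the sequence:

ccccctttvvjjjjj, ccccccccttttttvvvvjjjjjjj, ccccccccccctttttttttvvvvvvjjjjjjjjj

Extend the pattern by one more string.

ccccccccccccccttttttttttttvvvvvvvvjjjjjjjjjjj

Each string has the form c^{3n+2} t^{3n} v^{2n} j^{2n+3} (n = 1, 2, …).
At n = 4 the blocks have lengths 14, 12, 8, 11.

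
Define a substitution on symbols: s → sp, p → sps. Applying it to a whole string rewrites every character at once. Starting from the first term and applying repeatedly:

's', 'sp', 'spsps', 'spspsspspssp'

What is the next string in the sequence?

Expanding spspsspspssp: s→sp, p→sps, s→sp, p→sps, s→sp, s→sp, p→sps, s→sp, p→sps, s→sp, s→sp, p→sps. Concatenated: sp sps sp sps sp sp sps sp sps sp sp sps.

spspsspspsspspspsspspsspspsps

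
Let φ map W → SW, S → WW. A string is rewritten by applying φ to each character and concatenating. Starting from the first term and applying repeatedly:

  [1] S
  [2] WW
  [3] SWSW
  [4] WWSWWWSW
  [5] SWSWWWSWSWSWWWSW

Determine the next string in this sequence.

Rewriting the 16 symbols of SWSWWWSWSWSWWWSW one by one yields WW SW WW SW SW SW WW SW WW SW WW SW SW SW WW SW; concatenated:

WWSWWWSWSWSWWWSWWWSWWWSWSWSWWWSW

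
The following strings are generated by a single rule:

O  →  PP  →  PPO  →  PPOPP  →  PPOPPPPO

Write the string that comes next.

This is a Fibonacci-style word recurrence s(k) = s(k−1)·s(k−2): e.g. PP·O = PPO.
Continuing: PPOPPPPO · PPOPP gives term 6.

PPOPPPPOPPOPP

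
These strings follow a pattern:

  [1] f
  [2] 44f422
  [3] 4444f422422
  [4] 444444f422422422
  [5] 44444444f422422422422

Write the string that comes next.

Each term wraps the previous one in 44 on the left and 422 on the right.
Applying this once more to 44444444f422422422422:

4444444444f422422422422422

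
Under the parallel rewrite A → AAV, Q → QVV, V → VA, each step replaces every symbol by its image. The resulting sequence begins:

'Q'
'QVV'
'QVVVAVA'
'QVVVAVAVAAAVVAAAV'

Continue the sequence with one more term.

Rewriting the 17 symbols of QVVVAVAVAAAVVAAAV one by one yields QVV VA VA VA AAV VA AAV VA AAV AAV AAV VA VA AAV AAV AAV VA; concatenated:

QVVVAVAVAAAVVAAAVVAAAVAAVAAVVAVAAAVAAVAAVVA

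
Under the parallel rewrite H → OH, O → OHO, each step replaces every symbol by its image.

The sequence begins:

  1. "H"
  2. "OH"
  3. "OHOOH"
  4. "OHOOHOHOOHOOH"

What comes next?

OHOOHOHOOHOOHOHOOHOHOOHOOHOHOOHOOH

Applying the rule to each of the 13 symbols of OHOOHOHOOHOOH gives the pieces OHO OH OHO OHO OH OHO OH OHO OHO OH OHO OHO OH, which concatenate to the answer.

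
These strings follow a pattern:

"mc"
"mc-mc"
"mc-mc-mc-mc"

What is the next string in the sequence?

Each string is two copies of the previous one joined by '-'.
Doubling mc-mc-mc-mc with '-' between the halves:

mc-mc-mc-mc-mc-mc-mc-mc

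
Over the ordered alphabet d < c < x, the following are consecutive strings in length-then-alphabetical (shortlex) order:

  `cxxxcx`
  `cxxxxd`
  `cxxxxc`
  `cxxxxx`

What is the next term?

xddddd

The successor of cxxxxx increments the rightmost position that isn't already x and resets every position after it to d.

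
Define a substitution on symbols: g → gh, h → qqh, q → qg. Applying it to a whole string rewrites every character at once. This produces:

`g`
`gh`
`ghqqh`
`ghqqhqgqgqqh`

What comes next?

ghqqhqgqgqqhqgghqgghqgqgqqh

Apply φ to ghqqhqgqgqqh symbol by symbol: g→gh, h→qqh, q→qg, q→qg, h→qqh, q→qg, g→gh, q→qg, g→gh, q→qg, q→qg, h→qqh; joined: gh qqh qg qg qqh qg gh qg gh qg qg qqh.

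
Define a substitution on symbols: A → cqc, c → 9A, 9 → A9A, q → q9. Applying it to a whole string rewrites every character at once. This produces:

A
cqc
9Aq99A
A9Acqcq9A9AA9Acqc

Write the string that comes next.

φ(A9Acqcq9A9AA9Acqc) expands symbol-by-symbol to cqc A9A cqc 9A q9 9A q9 A9A cqc A9A cqc cqc A9A cqc 9A q9 9A; joining the 17 pieces gives the next term.

cqcA9Acqc9Aq99Aq9A9AcqcA9AcqccqcA9Acqc9Aq99A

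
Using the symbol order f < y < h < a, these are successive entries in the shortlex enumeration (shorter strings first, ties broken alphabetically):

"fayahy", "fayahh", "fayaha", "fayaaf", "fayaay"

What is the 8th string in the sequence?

Continuing the enumeration 3 steps past fayaay: fayaay → fayaah → fayaaa → (answer).

fahfff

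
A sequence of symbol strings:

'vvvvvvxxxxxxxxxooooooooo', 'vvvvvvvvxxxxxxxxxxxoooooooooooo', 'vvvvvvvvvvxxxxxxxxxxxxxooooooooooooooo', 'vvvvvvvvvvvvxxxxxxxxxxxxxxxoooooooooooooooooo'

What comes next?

vvvvvvvvvvvvvvxxxxxxxxxxxxxxxxxooooooooooooooooooooo

Term n consists of 2n v's, followed by 2n+3 x's, followed by 3n o's, where the shown terms are n = 3, 4, 5, 6.
At n = 7 the blocks have lengths 14, 17, 21.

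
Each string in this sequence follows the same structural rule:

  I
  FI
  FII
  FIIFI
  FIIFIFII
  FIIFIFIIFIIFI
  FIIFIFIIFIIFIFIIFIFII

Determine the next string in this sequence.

FIIFIFIIFIIFIFIIFIFIIFIIFIFIIFIIFI

From term 3 onward, concatenate the last term with the second-to-last: FI·I = FII, FII·FI = FIIFI, …
Continuing: FIIFIFIIFIIFIFIIFIFII · FIIFIFIIFIIFI gives term 8.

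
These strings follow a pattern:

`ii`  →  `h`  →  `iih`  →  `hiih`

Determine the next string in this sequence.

iihhiih

Each term (from the third on) is the two preceding terms concatenated in order: term 3 = ii·h = iih.
The next term joins iih and hiih.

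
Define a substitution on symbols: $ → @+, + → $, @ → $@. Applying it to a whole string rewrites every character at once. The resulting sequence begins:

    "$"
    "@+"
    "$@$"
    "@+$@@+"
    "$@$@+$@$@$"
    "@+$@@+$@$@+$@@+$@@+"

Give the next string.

$@$@+$@$@$@+$@@+$@$@+$@$@$@+$@$@$

Applying the rule to each of the 19 symbols of @+$@@+$@$@+$@@+$@@+ gives the pieces $@ $ @+ $@ $@ $ @+ $@ @+ $@ $ @+ $@ $@ $ @+ $@ $@ $, which concatenate to the answer.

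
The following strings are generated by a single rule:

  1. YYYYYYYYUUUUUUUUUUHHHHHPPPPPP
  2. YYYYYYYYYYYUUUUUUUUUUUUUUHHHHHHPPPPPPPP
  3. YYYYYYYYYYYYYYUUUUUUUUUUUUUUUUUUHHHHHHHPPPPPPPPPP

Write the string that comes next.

Term n consists of 3n-1 Y's, followed by 4n-2 U's, followed by n+2 H's, followed by 2n P's, where the shown terms are n = 3, 4, 5.
For the next term, n = 6, so the run lengths are 17, 22, 8, 12.

YYYYYYYYYYYYYYYYYUUUUUUUUUUUUUUUUUUUUUUHHHHHHHHPPPPPPPPPPPP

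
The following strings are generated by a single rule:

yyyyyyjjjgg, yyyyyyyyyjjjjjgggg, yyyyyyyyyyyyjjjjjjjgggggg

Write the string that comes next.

yyyyyyyyyyyyyyyjjjjjjjjjgggggggg

Each string has the form y^{3n} j^{2n-1} g^{2n-2}, where the shown terms are n = 2, 3, 4.
Setting n = 5 gives 15, 9, 8 characters in each block.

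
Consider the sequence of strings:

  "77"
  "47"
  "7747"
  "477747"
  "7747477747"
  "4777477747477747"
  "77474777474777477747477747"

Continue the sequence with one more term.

From term 3 onward, concatenate the second-to-last term with the last: 77·47 = 7747, 47·7747 = 477747, …
The next term joins 4777477747477747 and 77474777474777477747477747.

477747774747774777474777474777477747477747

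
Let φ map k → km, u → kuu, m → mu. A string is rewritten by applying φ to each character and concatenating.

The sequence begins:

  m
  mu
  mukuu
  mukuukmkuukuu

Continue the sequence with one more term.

Replace each of the 13 characters of mukuukmkuukuu in place — mu kuu km kuu kuu km mu km kuu kuu km kuu kuu — and concatenate.

mukuukmkuukuukmmukmkuukuukmkuukuu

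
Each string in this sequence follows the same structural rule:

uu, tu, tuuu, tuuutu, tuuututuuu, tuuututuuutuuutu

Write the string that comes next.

tuuututuuutuuututuuututuuu

Each term (from the third on) is the previous term followed by the one before it: term 3 = tu·uu = tuuu.
So term 7 is tuuututuuutuuutu·tuuututuuu.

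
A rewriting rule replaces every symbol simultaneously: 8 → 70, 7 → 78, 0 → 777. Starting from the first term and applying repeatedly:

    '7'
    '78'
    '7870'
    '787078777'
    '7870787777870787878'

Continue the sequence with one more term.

7870787777870787878787078777787078707870

Replace each of the 19 characters of 7870787777870787878 in place — 78 70 78 777 78 70 78 78 78 78 70 78 777 78 70 78 70 78 70 — and concatenate.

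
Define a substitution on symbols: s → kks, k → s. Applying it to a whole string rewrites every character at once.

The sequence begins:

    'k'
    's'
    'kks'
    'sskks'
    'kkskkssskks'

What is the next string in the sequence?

sskkssskkskkskkssskks

Expanding kkskkssskks: k→s, k→s, s→kks, k→s, k→s, s→kks, s→kks, s→kks, k→s, k→s, s→kks. Concatenated: s s kks s s kks kks kks s s kks.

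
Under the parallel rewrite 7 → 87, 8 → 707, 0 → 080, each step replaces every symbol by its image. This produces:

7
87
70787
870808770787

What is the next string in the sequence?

7078708070708070787870808770787

Rewriting each symbol of 870808770787: 8→707, 7→87, 0→080, 8→707, 0→080, 8→707, 7→87, 7→87, 0→080, 7→87, 8→707, 7→87, which concatenates to 707 87 080 707 080 707 87 87 080 87 707 87.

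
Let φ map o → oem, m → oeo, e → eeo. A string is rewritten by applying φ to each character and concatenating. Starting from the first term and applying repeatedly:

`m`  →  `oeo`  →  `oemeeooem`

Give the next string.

Expanding oemeeooem: o→oem, e→eeo, m→oeo, e→eeo, e→eeo, o→oem, o→oem, e→eeo, m→oeo. Concatenated: oem eeo oeo eeo eeo oem oem eeo oeo.

oemeeooeoeeoeeooemoemeeooeo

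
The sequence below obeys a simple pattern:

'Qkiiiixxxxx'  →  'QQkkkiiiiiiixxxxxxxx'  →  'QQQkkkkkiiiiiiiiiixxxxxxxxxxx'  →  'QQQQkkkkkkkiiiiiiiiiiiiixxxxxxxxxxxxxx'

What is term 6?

QQQQQQkkkkkkkkkkkiiiiiiiiiiiiiiiiiiixxxxxxxxxxxxxxxxxxxx

Term n consists of n Q's, followed by 2n-1 k's, followed by 3n+1 i's, followed by 3n+2 x's (n = 1, 2, …).
At n = 6 the blocks have lengths 6, 11, 19, 20.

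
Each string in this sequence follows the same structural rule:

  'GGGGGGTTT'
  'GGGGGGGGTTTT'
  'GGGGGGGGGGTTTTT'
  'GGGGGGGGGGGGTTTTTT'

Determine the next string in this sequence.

Term n consists of 2n G's, followed by n T's, where the shown terms are n = 3, 4, 5, 6.
At n = 7 the blocks have lengths 14, 7.

GGGGGGGGGGGGGGTTTTTTT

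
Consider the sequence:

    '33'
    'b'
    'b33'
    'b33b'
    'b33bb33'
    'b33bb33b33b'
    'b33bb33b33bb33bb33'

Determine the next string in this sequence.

b33bb33b33bb33bb33b33bb33b33b

Each term (from the third on) is the previous term followed by the one before it: term 3 = b·33 = b33.
So term 8 is b33bb33b33bb33bb33·b33bb33b33b.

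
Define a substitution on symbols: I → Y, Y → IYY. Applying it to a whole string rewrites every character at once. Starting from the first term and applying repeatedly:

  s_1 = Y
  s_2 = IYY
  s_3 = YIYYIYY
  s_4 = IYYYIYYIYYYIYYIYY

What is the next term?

YIYYIYYIYYYIYYIYYYIYYIYYIYYYIYYIYYYIYYIYY

φ(IYYYIYYIYYYIYYIYY) expands symbol-by-symbol to Y IYY IYY IYY Y IYY IYY Y IYY IYY IYY Y IYY IYY Y IYY IYY; joining the 17 pieces gives the next term.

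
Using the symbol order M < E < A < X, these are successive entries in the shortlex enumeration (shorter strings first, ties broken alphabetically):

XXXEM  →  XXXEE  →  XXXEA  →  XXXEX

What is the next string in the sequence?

The successor of XXXEX increments the rightmost position that isn't already X and resets every position after it to M.

XXXAM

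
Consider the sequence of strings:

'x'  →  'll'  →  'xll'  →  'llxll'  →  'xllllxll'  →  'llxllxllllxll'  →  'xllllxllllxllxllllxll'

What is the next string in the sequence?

llxllxllllxllxllllxllllxllxllllxll

From term 3 onward, concatenate the second-to-last term with the last: x·ll = xll, ll·xll = llxll, …
So term 8 is llxllxllllxll·xllllxllllxllxllllxll.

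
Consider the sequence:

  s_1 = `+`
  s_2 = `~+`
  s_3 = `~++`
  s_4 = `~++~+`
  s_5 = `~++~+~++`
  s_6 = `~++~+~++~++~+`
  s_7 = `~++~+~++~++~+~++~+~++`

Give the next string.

~++~+~++~++~+~++~+~++~++~+~++~++~+

This is a Fibonacci-style word recurrence s(k) = s(k−1)·s(k−2): e.g. ~+·+ = ~++.
The next term joins ~++~+~++~++~+~++~+~++ and ~++~+~++~++~+.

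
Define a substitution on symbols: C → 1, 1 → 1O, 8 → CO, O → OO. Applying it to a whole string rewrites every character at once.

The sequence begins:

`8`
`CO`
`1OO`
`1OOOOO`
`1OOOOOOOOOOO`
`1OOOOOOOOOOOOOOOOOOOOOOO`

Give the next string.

φ(1OOOOOOOOOOOOOOOOOOOOOOO) expands symbol-by-symbol to 1O OO OO OO OO OO OO OO OO OO OO OO OO OO OO OO OO OO OO OO OO OO OO OO; joining the 24 pieces gives the next term.

1OOOOOOOOOOOOOOOOOOOOOOOOOOOOOOOOOOOOOOOOOOOOOOO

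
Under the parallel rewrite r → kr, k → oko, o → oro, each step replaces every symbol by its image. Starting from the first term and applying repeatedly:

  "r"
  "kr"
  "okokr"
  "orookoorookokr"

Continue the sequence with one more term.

orokroroorookooroorokroroorookoorookokr

Replace each of the 14 characters of orookoorookokr in place — oro kr oro oro oko oro oro kr oro oro oko oro oko kr — and concatenate.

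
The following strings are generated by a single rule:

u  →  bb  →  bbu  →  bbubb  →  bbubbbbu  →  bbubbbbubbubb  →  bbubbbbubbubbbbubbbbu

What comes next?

From term 3 onward, concatenate the last term with the second-to-last: bb·u = bbu, bbu·bb = bbubb, …
Continuing: bbubbbbubbubbbbubbbbu · bbubbbbubbubb gives term 8.

bbubbbbubbubbbbubbbbubbubbbbubbubb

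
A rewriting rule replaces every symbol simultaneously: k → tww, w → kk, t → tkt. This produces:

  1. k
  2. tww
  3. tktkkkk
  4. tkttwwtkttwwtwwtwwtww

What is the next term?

Replace each of the 21 characters of tkttwwtkttwwtwwtwwtww in place — tkt tww tkt tkt kk kk tkt tww tkt tkt kk kk tkt kk kk tkt kk kk tkt kk kk — and concatenate.

tkttwwtkttktkkkktkttwwtkttktkkkktktkkkktktkkkktktkkkk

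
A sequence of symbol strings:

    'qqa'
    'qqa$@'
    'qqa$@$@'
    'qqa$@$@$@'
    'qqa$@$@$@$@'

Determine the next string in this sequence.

The strings grow by a fixed suffix $@ each time.
Applying this once more to qqa$@$@$@$@:

qqa$@$@$@$@$@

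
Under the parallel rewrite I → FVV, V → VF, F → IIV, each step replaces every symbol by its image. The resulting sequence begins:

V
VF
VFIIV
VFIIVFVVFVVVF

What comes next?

Replace each of the 13 characters of VFIIVFVVFVVVF in place — VF IIV FVV FVV VF IIV VF VF IIV VF VF VF IIV — and concatenate.

VFIIVFVVFVVVFIIVVFVFIIVVFVFVFIIV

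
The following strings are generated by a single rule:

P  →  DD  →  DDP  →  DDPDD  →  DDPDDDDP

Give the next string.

From term 3 onward, concatenate the last term with the second-to-last: DD·P = DDP, DDP·DD = DDPDD, …
Continuing: DDPDDDDP · DDPDD gives term 6.

DDPDDDDPDDPDD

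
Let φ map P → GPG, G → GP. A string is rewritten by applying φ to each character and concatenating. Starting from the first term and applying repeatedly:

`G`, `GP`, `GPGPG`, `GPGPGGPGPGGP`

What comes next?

GPGPGGPGPGGPGPGPGGPGPGGPGPGPG

Expanding GPGPGGPGPGGP: G→GP, P→GPG, G→GP, P→GPG, G→GP, G→GP, P→GPG, G→GP, P→GPG, G→GP, G→GP, P→GPG. Concatenated: GP GPG GP GPG GP GP GPG GP GPG GP GP GPG.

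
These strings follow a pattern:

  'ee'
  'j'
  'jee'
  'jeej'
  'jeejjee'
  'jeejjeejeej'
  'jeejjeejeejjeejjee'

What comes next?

Each term (from the third on) is the previous term followed by the one before it: term 3 = j·ee = jee.
So term 8 is jeejjeejeejjeejjee·jeejjeejeej.

jeejjeejeejjeejjeejeejjeejeej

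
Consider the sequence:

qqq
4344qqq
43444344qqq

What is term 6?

43444344434443444344qqq

Each term is the previous one with 4344 prepended.
From 43444344qqq, 3 further steps: 43444344qqq → 434443444344qqq → 4344434443444344qqq → (answer).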